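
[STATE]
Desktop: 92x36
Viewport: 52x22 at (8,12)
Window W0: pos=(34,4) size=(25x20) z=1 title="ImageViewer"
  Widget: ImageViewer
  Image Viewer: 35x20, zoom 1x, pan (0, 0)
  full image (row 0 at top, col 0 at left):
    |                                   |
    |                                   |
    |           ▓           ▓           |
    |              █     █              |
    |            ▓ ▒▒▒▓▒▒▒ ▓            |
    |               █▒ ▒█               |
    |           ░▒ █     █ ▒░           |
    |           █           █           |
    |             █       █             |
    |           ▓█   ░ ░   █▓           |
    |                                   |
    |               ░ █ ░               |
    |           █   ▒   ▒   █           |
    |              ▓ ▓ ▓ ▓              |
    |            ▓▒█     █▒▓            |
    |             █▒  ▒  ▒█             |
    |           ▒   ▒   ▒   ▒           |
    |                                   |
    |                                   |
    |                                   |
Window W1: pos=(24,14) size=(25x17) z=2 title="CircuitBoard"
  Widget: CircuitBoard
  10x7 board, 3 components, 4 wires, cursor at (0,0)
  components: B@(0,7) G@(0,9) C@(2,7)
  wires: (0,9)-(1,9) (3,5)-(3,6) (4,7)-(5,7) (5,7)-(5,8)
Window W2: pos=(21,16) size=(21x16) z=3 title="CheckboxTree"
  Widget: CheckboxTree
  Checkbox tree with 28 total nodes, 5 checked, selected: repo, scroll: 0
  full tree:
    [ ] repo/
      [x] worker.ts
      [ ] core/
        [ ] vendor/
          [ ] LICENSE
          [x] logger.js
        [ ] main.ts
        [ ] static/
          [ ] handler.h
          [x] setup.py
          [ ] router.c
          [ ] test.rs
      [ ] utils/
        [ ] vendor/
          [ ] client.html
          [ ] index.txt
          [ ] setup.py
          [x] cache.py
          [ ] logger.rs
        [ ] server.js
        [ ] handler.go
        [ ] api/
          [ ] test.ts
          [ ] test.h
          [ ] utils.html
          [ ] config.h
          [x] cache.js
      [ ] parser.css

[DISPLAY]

                          ┃               █▒ ▒█   ┃ 
                          ┃           ░▒ █     █ ▒┃ 
                ┏━━━━━━━━━━━━━━━━━━━━━━━┓         ┃ 
                ┃ CircuitBoard          ┃       █ ┃ 
             ┏━━━━━━━━━━━━━━━━━━━┓──────┨  ░ ░   █┃ 
             ┃ CheckboxTree      ┃7 8 9 ┃         ┃ 
             ┠───────────────────┨      ┃ ░ █ ░   ┃ 
             ┃>[-] repo/         ┃      ┃ ▒   ▒   ┃ 
             ┃   [x] worker.ts   ┃      ┃▓ ▓ ▓ ▓  ┃ 
             ┃   [-] core/       ┃      ┃█     █▒▓┃ 
             ┃     [-] vendor/   ┃      ┃▒  ▒  ▒█ ┃ 
             ┃       [ ] LICENSE ┃      ┃━━━━━━━━━┛ 
             ┃       [x] logger.j┃      ┃           
             ┃     [ ] main.ts   ┃      ┃           
             ┃     [-] static/   ┃      ┃           
             ┃       [ ] handler.┃      ┃           
             ┃       [x] setup.py┃      ┃           
             ┃       [ ] router.c┃      ┃           
             ┃       [ ] test.rs ┃━━━━━━┛           
             ┗━━━━━━━━━━━━━━━━━━━┛                  
                                                    
                                                    


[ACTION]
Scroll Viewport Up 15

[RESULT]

                                                    
                                                    
                                                    
                                                    
                          ┏━━━━━━━━━━━━━━━━━━━━━━━┓ 
                          ┃ ImageViewer           ┃ 
                          ┠───────────────────────┨ 
                          ┃                       ┃ 
                          ┃                       ┃ 
                          ┃           ▓           ┃ 
                          ┃              █     █  ┃ 
                          ┃            ▓ ▒▒▒▓▒▒▒ ▓┃ 
                          ┃               █▒ ▒█   ┃ 
                          ┃           ░▒ █     █ ▒┃ 
                ┏━━━━━━━━━━━━━━━━━━━━━━━┓         ┃ 
                ┃ CircuitBoard          ┃       █ ┃ 
             ┏━━━━━━━━━━━━━━━━━━━┓──────┨  ░ ░   █┃ 
             ┃ CheckboxTree      ┃7 8 9 ┃         ┃ 
             ┠───────────────────┨      ┃ ░ █ ░   ┃ 
             ┃>[-] repo/         ┃      ┃ ▒   ▒   ┃ 
             ┃   [x] worker.ts   ┃      ┃▓ ▓ ▓ ▓  ┃ 
             ┃   [-] core/       ┃      ┃█     █▒▓┃ 


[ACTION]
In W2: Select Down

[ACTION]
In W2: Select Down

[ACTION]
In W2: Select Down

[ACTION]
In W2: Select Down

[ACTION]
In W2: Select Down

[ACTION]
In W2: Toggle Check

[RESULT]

                                                    
                                                    
                                                    
                                                    
                          ┏━━━━━━━━━━━━━━━━━━━━━━━┓ 
                          ┃ ImageViewer           ┃ 
                          ┠───────────────────────┨ 
                          ┃                       ┃ 
                          ┃                       ┃ 
                          ┃           ▓           ┃ 
                          ┃              █     █  ┃ 
                          ┃            ▓ ▒▒▒▓▒▒▒ ▓┃ 
                          ┃               █▒ ▒█   ┃ 
                          ┃           ░▒ █     █ ▒┃ 
                ┏━━━━━━━━━━━━━━━━━━━━━━━┓         ┃ 
                ┃ CircuitBoard          ┃       █ ┃ 
             ┏━━━━━━━━━━━━━━━━━━━┓──────┨  ░ ░   █┃ 
             ┃ CheckboxTree      ┃7 8 9 ┃         ┃ 
             ┠───────────────────┨      ┃ ░ █ ░   ┃ 
             ┃ [-] repo/         ┃      ┃ ▒   ▒   ┃ 
             ┃   [x] worker.ts   ┃      ┃▓ ▓ ▓ ▓  ┃ 
             ┃   [-] core/       ┃      ┃█     █▒▓┃ 


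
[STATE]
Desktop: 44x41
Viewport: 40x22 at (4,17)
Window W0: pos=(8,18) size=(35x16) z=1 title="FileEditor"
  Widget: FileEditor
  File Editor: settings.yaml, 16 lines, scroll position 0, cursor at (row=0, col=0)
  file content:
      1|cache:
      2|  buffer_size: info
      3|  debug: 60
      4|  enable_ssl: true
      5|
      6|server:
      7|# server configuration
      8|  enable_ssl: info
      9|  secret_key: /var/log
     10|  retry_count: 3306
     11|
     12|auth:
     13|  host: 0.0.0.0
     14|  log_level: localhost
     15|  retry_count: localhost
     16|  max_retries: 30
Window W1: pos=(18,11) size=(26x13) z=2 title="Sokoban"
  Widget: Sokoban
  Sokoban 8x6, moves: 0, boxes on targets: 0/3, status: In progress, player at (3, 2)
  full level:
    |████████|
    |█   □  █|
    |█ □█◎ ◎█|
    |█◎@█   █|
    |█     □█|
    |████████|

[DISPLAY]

              ┃█◎@█   █                ┃
    ┏━━━━━━━━━┃█     □█                ┃
    ┃ FileEdit┃████████                ┃
    ┠─────────┃Moves: 0  0/3           ┃
    ┃█ache:   ┃                        ┃
    ┃  buffer_┃                        ┃
    ┃  debug: ┗━━━━━━━━━━━━━━━━━━━━━━━━┛
    ┃  enable_ssl: true              ░┃ 
    ┃                                ░┃ 
    ┃server:                         ░┃ 
    ┃# server configuration          ░┃ 
    ┃  enable_ssl: info              ░┃ 
    ┃  secret_key: /var/log          ░┃ 
    ┃  retry_count: 3306             ░┃ 
    ┃                                ░┃ 
    ┃auth:                           ▼┃ 
    ┗━━━━━━━━━━━━━━━━━━━━━━━━━━━━━━━━━┛ 
                                        
                                        
                                        
                                        
                                        


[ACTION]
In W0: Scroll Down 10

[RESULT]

              ┃█◎@█   █                ┃
    ┏━━━━━━━━━┃█     □█                ┃
    ┃ FileEdit┃████████                ┃
    ┠─────────┃Moves: 0  0/3           ┃
    ┃         ┃                        ┃
    ┃server:  ┃                        ┃
    ┃# server ┗━━━━━━━━━━━━━━━━━━━━━━━━┛
    ┃  enable_ssl: info              ░┃ 
    ┃  secret_key: /var/log          ░┃ 
    ┃  retry_count: 3306             ░┃ 
    ┃                                ░┃ 
    ┃auth:                           ░┃ 
    ┃  host: 0.0.0.0                 ░┃ 
    ┃  log_level: localhost          ░┃ 
    ┃  retry_count: localhost        █┃ 
    ┃  max_retries: 30               ▼┃ 
    ┗━━━━━━━━━━━━━━━━━━━━━━━━━━━━━━━━━┛ 
                                        
                                        
                                        
                                        
                                        


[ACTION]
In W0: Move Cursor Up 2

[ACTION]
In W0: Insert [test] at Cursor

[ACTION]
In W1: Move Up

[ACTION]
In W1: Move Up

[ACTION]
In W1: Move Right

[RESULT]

              ┃█◎ █   █                ┃
    ┏━━━━━━━━━┃█     □█                ┃
    ┃ FileEdit┃████████                ┃
    ┠─────────┃Moves: 1  0/3           ┃
    ┃         ┃                        ┃
    ┃server:  ┃                        ┃
    ┃# server ┗━━━━━━━━━━━━━━━━━━━━━━━━┛
    ┃  enable_ssl: info              ░┃ 
    ┃  secret_key: /var/log          ░┃ 
    ┃  retry_count: 3306             ░┃ 
    ┃                                ░┃ 
    ┃auth:                           ░┃ 
    ┃  host: 0.0.0.0                 ░┃ 
    ┃  log_level: localhost          ░┃ 
    ┃  retry_count: localhost        █┃ 
    ┃  max_retries: 30               ▼┃ 
    ┗━━━━━━━━━━━━━━━━━━━━━━━━━━━━━━━━━┛ 
                                        
                                        
                                        
                                        
                                        


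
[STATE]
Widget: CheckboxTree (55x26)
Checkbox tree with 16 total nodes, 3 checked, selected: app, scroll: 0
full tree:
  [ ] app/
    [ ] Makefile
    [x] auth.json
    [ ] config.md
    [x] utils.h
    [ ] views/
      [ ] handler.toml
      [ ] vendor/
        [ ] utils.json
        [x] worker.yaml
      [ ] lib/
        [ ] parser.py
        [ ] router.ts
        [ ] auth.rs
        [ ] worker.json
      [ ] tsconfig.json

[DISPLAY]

>[-] app/                                              
   [ ] Makefile                                        
   [x] auth.json                                       
   [ ] config.md                                       
   [x] utils.h                                         
   [-] views/                                          
     [ ] handler.toml                                  
     [-] vendor/                                       
       [ ] utils.json                                  
       [x] worker.yaml                                 
     [ ] lib/                                          
       [ ] parser.py                                   
       [ ] router.ts                                   
       [ ] auth.rs                                     
       [ ] worker.json                                 
     [ ] tsconfig.json                                 
                                                       
                                                       
                                                       
                                                       
                                                       
                                                       
                                                       
                                                       
                                                       
                                                       


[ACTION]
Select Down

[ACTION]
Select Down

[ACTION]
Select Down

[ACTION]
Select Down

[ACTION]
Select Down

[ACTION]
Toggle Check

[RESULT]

 [-] app/                                              
   [ ] Makefile                                        
   [x] auth.json                                       
   [ ] config.md                                       
   [x] utils.h                                         
>  [x] views/                                          
     [x] handler.toml                                  
     [x] vendor/                                       
       [x] utils.json                                  
       [x] worker.yaml                                 
     [x] lib/                                          
       [x] parser.py                                   
       [x] router.ts                                   
       [x] auth.rs                                     
       [x] worker.json                                 
     [x] tsconfig.json                                 
                                                       
                                                       
                                                       
                                                       
                                                       
                                                       
                                                       
                                                       
                                                       
                                                       


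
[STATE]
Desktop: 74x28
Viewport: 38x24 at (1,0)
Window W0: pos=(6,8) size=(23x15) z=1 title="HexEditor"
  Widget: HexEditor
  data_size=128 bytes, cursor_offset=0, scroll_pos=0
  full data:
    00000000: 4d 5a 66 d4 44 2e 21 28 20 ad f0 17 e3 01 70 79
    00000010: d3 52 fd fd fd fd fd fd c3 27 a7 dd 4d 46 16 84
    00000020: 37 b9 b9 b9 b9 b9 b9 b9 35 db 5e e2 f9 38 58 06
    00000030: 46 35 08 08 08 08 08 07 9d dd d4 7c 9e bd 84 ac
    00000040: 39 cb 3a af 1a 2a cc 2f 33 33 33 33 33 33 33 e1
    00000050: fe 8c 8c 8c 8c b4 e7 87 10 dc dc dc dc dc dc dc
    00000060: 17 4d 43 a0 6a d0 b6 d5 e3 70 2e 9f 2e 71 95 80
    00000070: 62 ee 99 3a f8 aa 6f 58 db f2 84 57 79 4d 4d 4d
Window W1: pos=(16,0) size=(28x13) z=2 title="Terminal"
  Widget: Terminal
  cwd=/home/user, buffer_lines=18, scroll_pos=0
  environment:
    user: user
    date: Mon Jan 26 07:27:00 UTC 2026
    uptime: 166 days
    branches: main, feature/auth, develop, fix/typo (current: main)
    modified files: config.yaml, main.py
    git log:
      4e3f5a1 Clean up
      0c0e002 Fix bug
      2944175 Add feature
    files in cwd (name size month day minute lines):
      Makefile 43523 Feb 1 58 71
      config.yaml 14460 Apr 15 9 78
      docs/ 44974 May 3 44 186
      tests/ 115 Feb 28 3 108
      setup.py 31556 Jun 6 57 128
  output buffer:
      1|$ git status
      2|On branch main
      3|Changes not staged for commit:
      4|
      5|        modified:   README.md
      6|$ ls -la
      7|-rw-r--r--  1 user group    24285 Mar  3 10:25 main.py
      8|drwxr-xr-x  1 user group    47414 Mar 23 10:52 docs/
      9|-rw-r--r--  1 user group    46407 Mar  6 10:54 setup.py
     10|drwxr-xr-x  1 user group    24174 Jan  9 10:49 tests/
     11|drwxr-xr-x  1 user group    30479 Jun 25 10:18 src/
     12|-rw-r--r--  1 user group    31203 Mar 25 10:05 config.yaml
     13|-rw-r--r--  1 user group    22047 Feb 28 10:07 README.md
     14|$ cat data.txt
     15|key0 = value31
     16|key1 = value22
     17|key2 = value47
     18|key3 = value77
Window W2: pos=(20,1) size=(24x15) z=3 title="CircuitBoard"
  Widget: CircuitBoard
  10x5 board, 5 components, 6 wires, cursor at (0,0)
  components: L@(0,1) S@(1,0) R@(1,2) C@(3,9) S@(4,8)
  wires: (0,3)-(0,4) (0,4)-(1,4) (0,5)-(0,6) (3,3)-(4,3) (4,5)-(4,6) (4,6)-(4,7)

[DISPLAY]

               ┏━━━━━━━━━━━━━━━━━━━━━━
               ┃ Te┏━━━━━━━━━━━━━━━━━━
               ┠───┃ CircuitBoard     
               ┃$ g┠──────────────────
               ┃On ┃   0 1 2 3 4 5 6 7
               ┃Cha┃0  [.]  L       · 
               ┃   ┃                  
               ┃   ┃1   S       R     
     ┏━━━━━━━━━┃$ l┃                  
     ┃ HexEdito┃-rw┃2                 
     ┠─────────┃drw┃                  
     ┃00000000 ┃-rw┃3               · 
     ┃00000010 ┗━━━┃                │ 
     ┃00000020  37 ┃4               · 
     ┃00000030  46 ┃Cursor: (0,0)     
     ┃00000040  39 ┗━━━━━━━━━━━━━━━━━━
     ┃00000050  fe 8c 8c 8c┃          
     ┃00000060  17 4d 43 a0┃          
     ┃00000070  62 ee 99 3a┃          
     ┃                     ┃          
     ┃                     ┃          
     ┃                     ┃          
     ┗━━━━━━━━━━━━━━━━━━━━━┛          
                                      


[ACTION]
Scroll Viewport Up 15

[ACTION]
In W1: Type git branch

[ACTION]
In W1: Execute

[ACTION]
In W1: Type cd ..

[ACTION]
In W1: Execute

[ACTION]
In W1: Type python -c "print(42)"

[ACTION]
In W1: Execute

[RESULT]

               ┏━━━━━━━━━━━━━━━━━━━━━━
               ┃ Te┏━━━━━━━━━━━━━━━━━━
               ┠───┃ CircuitBoard     
               ┃* m┠──────────────────
               ┃  f┃   0 1 2 3 4 5 6 7
               ┃  d┃0  [.]  L       · 
               ┃  f┃                  
               ┃$ c┃1   S       R     
     ┏━━━━━━━━━┃   ┃                  
     ┃ HexEdito┃$ p┃2                 
     ┠─────────┃42 ┃                  
     ┃00000000 ┃$ █┃3               · 
     ┃00000010 ┗━━━┃                │ 
     ┃00000020  37 ┃4               · 
     ┃00000030  46 ┃Cursor: (0,0)     
     ┃00000040  39 ┗━━━━━━━━━━━━━━━━━━
     ┃00000050  fe 8c 8c 8c┃          
     ┃00000060  17 4d 43 a0┃          
     ┃00000070  62 ee 99 3a┃          
     ┃                     ┃          
     ┃                     ┃          
     ┃                     ┃          
     ┗━━━━━━━━━━━━━━━━━━━━━┛          
                                      


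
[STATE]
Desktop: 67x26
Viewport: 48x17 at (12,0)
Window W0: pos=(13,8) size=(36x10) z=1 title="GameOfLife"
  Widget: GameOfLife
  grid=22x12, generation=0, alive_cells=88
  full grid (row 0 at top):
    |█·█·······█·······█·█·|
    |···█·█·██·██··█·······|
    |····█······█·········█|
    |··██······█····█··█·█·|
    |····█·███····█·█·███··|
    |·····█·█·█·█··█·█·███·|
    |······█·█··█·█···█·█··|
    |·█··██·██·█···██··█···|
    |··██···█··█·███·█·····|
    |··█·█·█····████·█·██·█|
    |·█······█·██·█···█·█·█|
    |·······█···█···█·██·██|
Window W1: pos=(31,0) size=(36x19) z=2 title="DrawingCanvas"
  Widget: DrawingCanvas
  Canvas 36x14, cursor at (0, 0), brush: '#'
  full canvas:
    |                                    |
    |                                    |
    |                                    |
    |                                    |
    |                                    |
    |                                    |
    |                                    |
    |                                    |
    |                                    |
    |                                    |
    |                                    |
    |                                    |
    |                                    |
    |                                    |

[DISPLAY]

                   ┏━━━━━━━━━━━━━━━━━━━━━━━━━━━━
                   ┃ DrawingCanvas              
                   ┠────────────────────────────
                   ┃+                           
                   ┃                            
                   ┃                            
                   ┃                            
                   ┃                            
 ┏━━━━━━━━━━━━━━━━━┃                            
 ┃ GameOfLife      ┃                            
 ┠─────────────────┃                            
 ┃Gen: 0           ┃                            
 ┃··██······█····█·┃                            
 ┃····█·███····█·█·┃                            
 ┃·····█·█·█·█··█·█┃                            
 ┃······█·█··█·█···┃                            
 ┃·█··██·██·█···██·┃                            


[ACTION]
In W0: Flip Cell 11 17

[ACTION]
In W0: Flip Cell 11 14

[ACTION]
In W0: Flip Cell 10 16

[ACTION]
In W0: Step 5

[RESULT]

                   ┏━━━━━━━━━━━━━━━━━━━━━━━━━━━━
                   ┃ DrawingCanvas              
                   ┠────────────────────────────
                   ┃+                           
                   ┃                            
                   ┃                            
                   ┃                            
                   ┃                            
 ┏━━━━━━━━━━━━━━━━━┃                            
 ┃ GameOfLife      ┃                            
 ┠─────────────────┃                            
 ┃Gen: 5           ┃                            
 ┃·█·█··█···██··█··┃                            
 ┃··█████████···█··┃                            
 ┃··█·██··███····█·┃                            
 ┃···█·█········█·█┃                            
 ┃··██·······█·····┃                            


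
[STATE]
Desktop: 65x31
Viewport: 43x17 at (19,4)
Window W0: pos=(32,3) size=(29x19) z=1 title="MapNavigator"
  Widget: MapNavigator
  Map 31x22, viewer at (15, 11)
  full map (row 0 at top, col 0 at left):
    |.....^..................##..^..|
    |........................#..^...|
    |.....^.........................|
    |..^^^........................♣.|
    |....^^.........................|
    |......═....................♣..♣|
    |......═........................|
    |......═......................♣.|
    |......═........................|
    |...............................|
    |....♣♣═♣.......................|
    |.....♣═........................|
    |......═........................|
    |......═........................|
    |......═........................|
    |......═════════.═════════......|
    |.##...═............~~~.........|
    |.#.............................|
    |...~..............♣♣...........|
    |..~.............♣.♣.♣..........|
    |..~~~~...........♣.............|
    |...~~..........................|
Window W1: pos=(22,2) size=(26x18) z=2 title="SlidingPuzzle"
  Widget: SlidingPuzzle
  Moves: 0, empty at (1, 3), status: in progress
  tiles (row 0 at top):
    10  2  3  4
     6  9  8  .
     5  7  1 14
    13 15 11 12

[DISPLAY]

   ┠────────────────────────┨            ┃ 
   ┃┌────┬────┬────┬────┐   ┃────────────┨ 
   ┃│ 10 │  2 │  3 │  4 │   ┃............┃ 
   ┃├────┼────┼────┼────┤   ┃..........♣.┃ 
   ┃│  6 │  9 │  8 │    │   ┃............┃ 
   ┃├────┼────┼────┼────┤   ┃............┃ 
   ┃│  5 │  7 │  1 │ 14 │   ┃............┃ 
   ┃├────┼────┼────┼────┤   ┃............┃ 
   ┃│ 13 │ 15 │ 11 │ 12 │   ┃............┃ 
   ┃└────┴────┴────┴────┘   ┃............┃ 
   ┃Moves: 0                ┃............┃ 
   ┃                        ┃............┃ 
   ┃                        ┃............┃ 
   ┃                        ┃════════....┃ 
   ┃                        ┃..~~~.......┃ 
   ┗━━━━━━━━━━━━━━━━━━━━━━━━┛............┃ 
             ┃.~..............♣♣.........┃ 


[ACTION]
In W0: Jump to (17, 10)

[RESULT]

   ┠────────────────────────┨            ┃ 
   ┃┌────┬────┬────┬────┐   ┃────────────┨ 
   ┃│ 10 │  2 │  3 │  4 │   ┃..........♣.┃ 
   ┃├────┼────┼────┼────┤   ┃............┃ 
   ┃│  6 │  9 │  8 │    │   ┃........♣..♣┃ 
   ┃├────┼────┼────┼────┤   ┃............┃ 
   ┃│  5 │  7 │  1 │ 14 │   ┃..........♣.┃ 
   ┃├────┼────┼────┼────┤   ┃............┃ 
   ┃│ 13 │ 15 │ 11 │ 12 │   ┃............┃ 
   ┃└────┴────┴────┴────┘   ┃............┃ 
   ┃Moves: 0                ┃............┃ 
   ┃                        ┃............┃ 
   ┃                        ┃............┃ 
   ┃                        ┃............┃ 
   ┃                        ┃══════......┃ 
   ┗━━━━━━━━━━━━━━━━━━━━━━━━┛~~~.........┃ 
             ┃...........................┃ 


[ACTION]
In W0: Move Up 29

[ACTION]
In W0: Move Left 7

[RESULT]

   ┠────────────────────────┨            ┃ 
   ┃┌────┬────┬────┬────┐   ┃────────────┨ 
   ┃│ 10 │  2 │  3 │  4 │   ┃            ┃ 
   ┃├────┼────┼────┼────┤   ┃            ┃ 
   ┃│  6 │  9 │  8 │    │   ┃            ┃ 
   ┃├────┼────┼────┼────┤   ┃            ┃ 
   ┃│  5 │  7 │  1 │ 14 │   ┃            ┃ 
   ┃├────┼────┼────┼────┤   ┃            ┃ 
   ┃│ 13 │ 15 │ 11 │ 12 │   ┃            ┃ 
   ┃└────┴────┴────┴────┘   ┃............┃ 
   ┃Moves: 0                ┃............┃ 
   ┃                        ┃............┃ 
   ┃                        ┃............┃ 
   ┃                        ┃............┃ 
   ┃                        ┃............┃ 
   ┗━━━━━━━━━━━━━━━━━━━━━━━━┛............┃ 
             ┃   ......═.................┃ 


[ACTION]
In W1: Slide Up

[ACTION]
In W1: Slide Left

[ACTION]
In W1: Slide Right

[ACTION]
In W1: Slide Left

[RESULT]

   ┠────────────────────────┨            ┃ 
   ┃┌────┬────┬────┬────┐   ┃────────────┨ 
   ┃│ 10 │  2 │  3 │  4 │   ┃            ┃ 
   ┃├────┼────┼────┼────┤   ┃            ┃ 
   ┃│  6 │  9 │  8 │ 14 │   ┃            ┃ 
   ┃├────┼────┼────┼────┤   ┃            ┃ 
   ┃│  5 │  7 │  1 │    │   ┃            ┃ 
   ┃├────┼────┼────┼────┤   ┃            ┃ 
   ┃│ 13 │ 15 │ 11 │ 12 │   ┃            ┃ 
   ┃└────┴────┴────┴────┘   ┃............┃ 
   ┃Moves: 3                ┃............┃ 
   ┃                        ┃............┃ 
   ┃                        ┃............┃ 
   ┃                        ┃............┃ 
   ┃                        ┃............┃ 
   ┗━━━━━━━━━━━━━━━━━━━━━━━━┛............┃ 
             ┃   ......═.................┃ 


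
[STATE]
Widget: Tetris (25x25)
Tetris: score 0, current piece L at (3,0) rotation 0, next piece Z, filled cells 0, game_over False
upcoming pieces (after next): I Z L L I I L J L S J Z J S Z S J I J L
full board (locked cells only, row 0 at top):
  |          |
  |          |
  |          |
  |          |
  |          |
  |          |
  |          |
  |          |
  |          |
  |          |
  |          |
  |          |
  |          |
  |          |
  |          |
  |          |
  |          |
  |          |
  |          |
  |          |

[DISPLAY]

     ▒    │Next:         
   ▒▒▒    │▓▓            
          │ ▓▓           
          │              
          │              
          │              
          │Score:        
          │0             
          │              
          │              
          │              
          │              
          │              
          │              
          │              
          │              
          │              
          │              
          │              
          │              
          │              
          │              
          │              
          │              
          │              


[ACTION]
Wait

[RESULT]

          │Next:         
     ▒    │▓▓            
   ▒▒▒    │ ▓▓           
          │              
          │              
          │              
          │Score:        
          │0             
          │              
          │              
          │              
          │              
          │              
          │              
          │              
          │              
          │              
          │              
          │              
          │              
          │              
          │              
          │              
          │              
          │              


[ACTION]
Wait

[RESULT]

          │Next:         
          │▓▓            
     ▒    │ ▓▓           
   ▒▒▒    │              
          │              
          │              
          │Score:        
          │0             
          │              
          │              
          │              
          │              
          │              
          │              
          │              
          │              
          │              
          │              
          │              
          │              
          │              
          │              
          │              
          │              
          │              


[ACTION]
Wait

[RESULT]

          │Next:         
          │▓▓            
          │ ▓▓           
     ▒    │              
   ▒▒▒    │              
          │              
          │Score:        
          │0             
          │              
          │              
          │              
          │              
          │              
          │              
          │              
          │              
          │              
          │              
          │              
          │              
          │              
          │              
          │              
          │              
          │              


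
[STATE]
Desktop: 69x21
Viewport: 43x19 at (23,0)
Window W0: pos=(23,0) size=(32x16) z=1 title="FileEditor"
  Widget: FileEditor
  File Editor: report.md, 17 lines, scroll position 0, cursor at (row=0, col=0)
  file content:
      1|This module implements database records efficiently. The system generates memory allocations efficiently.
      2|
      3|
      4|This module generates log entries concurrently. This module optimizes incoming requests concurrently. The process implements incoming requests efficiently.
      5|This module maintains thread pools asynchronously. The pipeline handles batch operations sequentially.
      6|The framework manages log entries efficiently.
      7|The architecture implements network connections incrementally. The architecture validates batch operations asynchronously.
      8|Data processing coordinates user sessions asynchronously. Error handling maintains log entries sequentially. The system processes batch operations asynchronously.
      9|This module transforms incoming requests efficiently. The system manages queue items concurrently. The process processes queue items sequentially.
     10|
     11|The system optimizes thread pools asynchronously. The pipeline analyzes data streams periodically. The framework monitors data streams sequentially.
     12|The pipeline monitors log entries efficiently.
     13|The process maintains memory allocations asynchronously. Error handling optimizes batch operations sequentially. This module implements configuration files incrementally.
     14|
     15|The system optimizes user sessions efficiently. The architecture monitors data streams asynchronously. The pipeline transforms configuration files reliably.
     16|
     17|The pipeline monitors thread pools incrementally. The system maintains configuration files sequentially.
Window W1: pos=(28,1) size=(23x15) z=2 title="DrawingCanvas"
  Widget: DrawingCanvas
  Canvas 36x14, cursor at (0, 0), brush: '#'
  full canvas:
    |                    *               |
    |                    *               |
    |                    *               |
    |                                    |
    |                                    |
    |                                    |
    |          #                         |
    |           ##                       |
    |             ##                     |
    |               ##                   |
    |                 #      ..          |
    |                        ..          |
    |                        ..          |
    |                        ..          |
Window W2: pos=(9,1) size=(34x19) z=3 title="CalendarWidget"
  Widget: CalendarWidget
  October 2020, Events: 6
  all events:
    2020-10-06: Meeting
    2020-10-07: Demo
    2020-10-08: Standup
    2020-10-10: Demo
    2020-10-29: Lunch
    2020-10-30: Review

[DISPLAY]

┏━━━━━━━━━━━━━━━━━━━━━━━━━━━━━━┓           
━━━━━━━━━━━━━━━━━━━┓━━━━━━━┓   ┃           
et                 ┃       ┃───┨           
───────────────────┨───────┨ba▲┃           
ober 2020          ┃      *┃  █┃           
r Sa Su            ┃      *┃  ░┃           
2  3  4            ┃      *┃nt░┃           
*  9 10* 11        ┃       ┃d ░┃           
6 17 18            ┃       ┃nt░┃           
3 24 25            ┃       ┃ n░┃           
30* 31             ┃       ┃ u░┃           
                   ┃       ┃mi░┃           
                   ┃#      ┃  ░┃           
                   ┃ ##    ┃ p░┃           
                   ┃   #   ┃nt▼┃           
                   ┃━━━━━━━┛━━━┛           
                   ┃                       
                   ┃                       
                   ┃                       


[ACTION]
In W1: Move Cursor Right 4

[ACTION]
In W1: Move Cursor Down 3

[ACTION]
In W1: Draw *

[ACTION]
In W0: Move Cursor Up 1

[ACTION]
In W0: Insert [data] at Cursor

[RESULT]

┏━━━━━━━━━━━━━━━━━━━━━━━━━━━━━━┓           
━━━━━━━━━━━━━━━━━━━┓━━━━━━━┓   ┃           
et                 ┃       ┃───┨           
───────────────────┨───────┨da▲┃           
ober 2020          ┃      *┃  █┃           
r Sa Su            ┃      *┃  ░┃           
2  3  4            ┃      *┃nt░┃           
*  9 10* 11        ┃       ┃d ░┃           
6 17 18            ┃       ┃nt░┃           
3 24 25            ┃       ┃ n░┃           
30* 31             ┃       ┃ u░┃           
                   ┃       ┃mi░┃           
                   ┃#      ┃  ░┃           
                   ┃ ##    ┃ p░┃           
                   ┃   #   ┃nt▼┃           
                   ┃━━━━━━━┛━━━┛           
                   ┃                       
                   ┃                       
                   ┃                       


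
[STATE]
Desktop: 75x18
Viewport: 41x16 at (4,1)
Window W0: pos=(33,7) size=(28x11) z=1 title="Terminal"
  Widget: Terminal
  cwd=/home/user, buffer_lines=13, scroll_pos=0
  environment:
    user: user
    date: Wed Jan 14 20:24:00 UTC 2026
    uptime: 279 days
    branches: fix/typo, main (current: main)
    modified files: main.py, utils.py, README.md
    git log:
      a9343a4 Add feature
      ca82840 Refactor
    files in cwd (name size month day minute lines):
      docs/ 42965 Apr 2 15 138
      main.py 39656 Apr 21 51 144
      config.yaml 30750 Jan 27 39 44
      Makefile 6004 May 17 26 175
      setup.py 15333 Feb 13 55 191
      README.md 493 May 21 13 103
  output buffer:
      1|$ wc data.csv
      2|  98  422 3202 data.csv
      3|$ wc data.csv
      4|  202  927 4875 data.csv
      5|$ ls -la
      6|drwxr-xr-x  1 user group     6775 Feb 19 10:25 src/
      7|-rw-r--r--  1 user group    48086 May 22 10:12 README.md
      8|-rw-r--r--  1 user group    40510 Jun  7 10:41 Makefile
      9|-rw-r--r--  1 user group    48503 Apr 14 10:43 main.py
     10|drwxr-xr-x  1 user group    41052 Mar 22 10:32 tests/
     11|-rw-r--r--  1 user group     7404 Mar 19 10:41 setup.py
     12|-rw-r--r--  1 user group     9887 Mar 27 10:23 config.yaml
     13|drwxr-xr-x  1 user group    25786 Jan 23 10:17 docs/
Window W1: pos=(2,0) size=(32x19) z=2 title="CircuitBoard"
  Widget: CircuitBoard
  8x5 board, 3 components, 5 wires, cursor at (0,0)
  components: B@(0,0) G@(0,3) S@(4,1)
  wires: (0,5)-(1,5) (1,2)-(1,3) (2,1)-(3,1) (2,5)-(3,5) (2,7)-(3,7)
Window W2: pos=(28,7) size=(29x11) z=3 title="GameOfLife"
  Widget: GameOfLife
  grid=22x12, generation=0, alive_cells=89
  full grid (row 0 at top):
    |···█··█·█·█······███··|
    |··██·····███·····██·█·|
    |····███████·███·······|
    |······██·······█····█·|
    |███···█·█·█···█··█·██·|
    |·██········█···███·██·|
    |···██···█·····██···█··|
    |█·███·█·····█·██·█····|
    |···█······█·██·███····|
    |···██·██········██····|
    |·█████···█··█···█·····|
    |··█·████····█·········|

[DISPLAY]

CircuitBoard                 ┃           
─────────────────────────────┨           
  0 1 2 3 4 5 6 7            ┃           
  [B]          G       ·     ┃           
                       │     ┃           
           · ─ ·       ·     ┃           
                        ┏━━━━━━━━━━━━━━━━
       ·               ·┃ GameOfLife     
       │               │┠────────────────
       ·               ·┃Gen: 0          
                        ┃······██·······█
       S                ┃███···█·█·█···█·
ursor: (0,0)            ┃·██········█···█
                        ┃···██···█·····██
                        ┃█·███·█·····█·██
                        ┃···█······█·██·█


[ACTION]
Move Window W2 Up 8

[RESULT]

CircuitBoard            ┃ GameOfLife     
────────────────────────┠────────────────
  0 1 2 3 4 5 6 7       ┃Gen: 0          
  [B]          G       ·┃······██·······█
                       │┃███···█·█·█···█·
           · ─ ·       ·┃·██········█···█
                        ┃···██···█·····██
       ·               ·┃█·███·█·····█·██
       │               │┃···█······█·██·█
       ·               ·┗━━━━━━━━━━━━━━━━
                             ┃  98  422 3
       S                     ┃$ wc data.c
ursor: (0,0)                 ┃  202  927 
                             ┃$ ls -la   
                             ┃drwxr-xr-x 
                             ┃-rw-r--r-- 


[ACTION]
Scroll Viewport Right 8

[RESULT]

oard            ┃ GameOfLife             
────────────────┠────────────────────────
3 4 5 6 7       ┃Gen: 0                  
       G       ·┃······██·······█····█·  
               │┃███···█·█·█···█··█·██·  
   · ─ ·       ·┃·██········█···███·██·  
                ┃···██···█·····██···█··  
               ·┃█·███·█·····█·██·█····  
               │┃···█······█·██·███····  
               ·┗━━━━━━━━━━━━━━━━━━━━━━━━
                     ┃  98  422 3202 data
                     ┃$ wc data.csv      
0,0)                 ┃  202  927 4875 dat
                     ┃$ ls -la           
                     ┃drwxr-xr-x  1 user 
                     ┃-rw-r--r--  1 user 


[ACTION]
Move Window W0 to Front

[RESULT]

oard            ┃ GameOfLife             
────────────────┠────────────────────────
3 4 5 6 7       ┃Gen: 0                  
       G       ·┃······██·······█····█·  
               │┃███···█·█·█···█··█·██·  
   · ─ ·       ·┃·██········█···███·██·  
                ┃···█┏━━━━━━━━━━━━━━━━━━━
               ·┃█·██┃ Terminal          
               │┃···█┠───────────────────
               ·┗━━━━┃$ wc data.csv      
                     ┃  98  422 3202 data
                     ┃$ wc data.csv      
0,0)                 ┃  202  927 4875 dat
                     ┃$ ls -la           
                     ┃drwxr-xr-x  1 user 
                     ┃-rw-r--r--  1 user 


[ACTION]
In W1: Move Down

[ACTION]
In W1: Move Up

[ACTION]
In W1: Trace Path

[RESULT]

oard            ┃ GameOfLife             
────────────────┠────────────────────────
3 4 5 6 7       ┃Gen: 0                  
       G       ·┃······██·······█····█·  
               │┃███···█·█·█···█··█·██·  
   · ─ ·       ·┃·██········█···███·██·  
                ┃···█┏━━━━━━━━━━━━━━━━━━━
               ·┃█·██┃ Terminal          
               │┃···█┠───────────────────
               ·┗━━━━┃$ wc data.csv      
                     ┃  98  422 3202 data
                     ┃$ wc data.csv      
0,0)  Trace: B (1 nod┃  202  927 4875 dat
                     ┃$ ls -la           
                     ┃drwxr-xr-x  1 user 
                     ┃-rw-r--r--  1 user 
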